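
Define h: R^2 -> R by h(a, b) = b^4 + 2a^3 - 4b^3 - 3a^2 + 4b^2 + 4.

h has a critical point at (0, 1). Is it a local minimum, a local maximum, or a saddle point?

The mixed partial ∂²h/∂a∂b is 0, so the Hessian at any point is diag(h_aa, h_bb) = diag(6(2a - 1), 4(3b^2 - 6b + 2)).
At (0, 1): H = diag(-6, -4).
Both eigenvalues are negative, so H is negative definite: a local maximum.

local maximum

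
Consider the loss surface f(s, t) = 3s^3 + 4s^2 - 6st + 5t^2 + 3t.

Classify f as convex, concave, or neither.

The term 3s^3 is cubic, so the Hessian is not constant.
∂²f/∂s² = 18s + 8, which takes both signs as s varies (negative for sufficiently negative s). A diagonal entry of the Hessian changing sign means the Hessian is neither positive- nor negative-semidefinite on all of R^2.

neither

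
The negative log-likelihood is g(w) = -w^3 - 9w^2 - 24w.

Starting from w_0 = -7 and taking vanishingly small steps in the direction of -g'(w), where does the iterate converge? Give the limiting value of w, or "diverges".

-4

g'(w) = -3(w + 2)(w + 4), so g'(-7) = -45.
Gradient descent moves in the -g' direction, i.e. w is increasing.
The nearest critical point in that direction is w = -4, where g'' = 6 > 0 (a local minimum). The iterate converges there.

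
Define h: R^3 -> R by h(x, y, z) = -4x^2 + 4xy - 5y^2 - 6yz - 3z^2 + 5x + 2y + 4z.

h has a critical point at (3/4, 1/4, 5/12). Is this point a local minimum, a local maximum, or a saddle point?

local maximum

The Hessian is constant: H = [[-8, 4, 0], [4, -10, -6], [0, -6, -6]].
Leading principal minors: Δ₁ = -8, Δ₂ = 64, Δ₃ = -96.
The minors alternate sign starting negative (−, +, −), so H is negative definite: a local maximum.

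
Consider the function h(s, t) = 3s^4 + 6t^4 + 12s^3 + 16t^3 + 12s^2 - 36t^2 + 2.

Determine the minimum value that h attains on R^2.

h(s,t) separates as P(s) + Q(t) + 2, so its minimum is min P + min Q + 2.
P'(s) = 12s(s + 1)(s + 2) vanishes at s ∈ {-2, -1, 0}; Q'(t) = 24t(t - 1)(t + 3) vanishes at t ∈ {-3, 0, 1}.
Local minima of P (where P''>0): P(-2)=0, P(0)=0. Local minima of Q: Q(-3)=-270, Q(1)=-14.
So the global minimum of h is P(-2) + Q(-3) + 2 = 0 − 270 + 2 = -268, attained at (-2, -3).

-268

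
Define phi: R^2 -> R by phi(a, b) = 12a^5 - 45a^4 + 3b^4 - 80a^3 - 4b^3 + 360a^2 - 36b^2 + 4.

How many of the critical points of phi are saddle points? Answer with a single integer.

6

phi separates as a function of a plus a function of b, so ∇phi=0 decouples.
∂phi/∂a = 60a(a - 3)(a - 2)(a + 2) = 0 at a ∈ {-2, 0, 2, 3}; ∂phi/∂b = 12b(b - 3)(b + 2) = 0 at b ∈ {-2, 0, 3}.
The Hessian is diagonal: diag(phi_aa, phi_bb). Second derivatives: phi_aa(-2)=-2400, phi_aa(0)=720, phi_aa(2)=-480, phi_aa(3)=900; phi_bb(-2)=120, phi_bb(0)=-72, phi_bb(3)=180.
Saddle points occur where the two diagonal entries have opposite signs: (-2, -2), (-2, 3), (0, 0), (2, -2), (2, 3), (3, 0). Count: 6.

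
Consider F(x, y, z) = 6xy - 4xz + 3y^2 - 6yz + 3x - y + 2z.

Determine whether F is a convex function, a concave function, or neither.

neither

F is quadratic, so its Hessian is the constant matrix H = [[0, 6, -4], [6, 6, -6], [-4, -6, 0]].
Leading principal minors: 0, -36, 192.
Neither pattern holds ⇒ H is indefinite ⇒ neither convex nor concave.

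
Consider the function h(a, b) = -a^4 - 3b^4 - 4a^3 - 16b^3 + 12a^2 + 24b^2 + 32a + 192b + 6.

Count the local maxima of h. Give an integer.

h separates as a function of a plus a function of b, so ∇h=0 decouples.
∂h/∂a = -4(a - 2)(a + 1)(a + 4) = 0 at a ∈ {-4, -1, 2}; ∂h/∂b = -12(b - 2)(b + 2)(b + 4) = 0 at b ∈ {-4, -2, 2}.
The Hessian is diagonal: diag(h_aa, h_bb). Second derivatives: h_aa(-4)=-72, h_aa(-1)=36, h_aa(2)=-72; h_bb(-4)=-144, h_bb(-2)=96, h_bb(2)=-288.
Local maxima occur where both diagonal entries negative: (-4, -4), (-4, 2), (2, -4), (2, 2). Count: 4.

4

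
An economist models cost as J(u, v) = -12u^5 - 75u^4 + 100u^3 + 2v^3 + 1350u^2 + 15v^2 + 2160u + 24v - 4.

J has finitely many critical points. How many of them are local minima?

J separates as a function of u plus a function of v, so ∇J=0 decouples.
∂J/∂u = -60(u - 3)(u + 1)(u + 3)(u + 4) = 0 at u ∈ {-4, -3, -1, 3}; ∂J/∂v = 6(v + 1)(v + 4) = 0 at v ∈ {-4, -1}.
The Hessian is diagonal: diag(J_uu, J_vv). Second derivatives: J_uu(-4)=1260, J_uu(-3)=-720, J_uu(-1)=1440, J_uu(3)=-10080; J_vv(-4)=-18, J_vv(-1)=18.
Local minima occur where both diagonal entries positive: (-4, -1), (-1, -1). Count: 2.

2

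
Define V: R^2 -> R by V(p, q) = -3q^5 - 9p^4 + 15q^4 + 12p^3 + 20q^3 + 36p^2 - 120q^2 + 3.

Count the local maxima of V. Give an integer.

V separates as a function of p plus a function of q, so ∇V=0 decouples.
∂V/∂p = -36p(p - 2)(p + 1) = 0 at p ∈ {-1, 0, 2}; ∂V/∂q = -15q(q - 4)(q - 2)(q + 2) = 0 at q ∈ {-2, 0, 2, 4}.
The Hessian is diagonal: diag(V_pp, V_qq). Second derivatives: V_pp(-1)=-108, V_pp(0)=72, V_pp(2)=-216; V_qq(-2)=720, V_qq(0)=-240, V_qq(2)=240, V_qq(4)=-720.
Local maxima occur where both diagonal entries negative: (-1, 0), (-1, 4), (2, 0), (2, 4). Count: 4.

4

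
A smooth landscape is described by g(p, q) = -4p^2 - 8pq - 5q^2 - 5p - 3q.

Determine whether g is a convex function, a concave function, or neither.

concave

g is quadratic, so its Hessian is the constant matrix H = [[-8, -8], [-8, -10]].
det(H) = 16, tr(H) = -18.
det(H) > 0 and tr(H) < 0, so H is negative definite everywhere: concave.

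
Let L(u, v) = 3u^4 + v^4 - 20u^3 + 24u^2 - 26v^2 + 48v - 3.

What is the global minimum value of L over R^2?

-483

L(u,v) separates as P(u) + Q(v) − 3, so its minimum is min P + min Q − 3.
P'(u) = 12u(u - 4)(u - 1) vanishes at u ∈ {0, 1, 4}; Q'(v) = 4(v - 3)(v - 1)(v + 4) vanishes at v ∈ {-4, 1, 3}.
Local minima of P (where P''>0): P(0)=0, P(4)=-128. Local minima of Q: Q(-4)=-352, Q(3)=-9.
So the global minimum of L is P(4) + Q(-4) − 3 = -128 − 352 − 3 = -483, attained at (4, -4).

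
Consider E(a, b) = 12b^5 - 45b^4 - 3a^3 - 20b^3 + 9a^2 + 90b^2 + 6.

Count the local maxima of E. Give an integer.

2

E separates as a function of a plus a function of b, so ∇E=0 decouples.
∂E/∂a = -9a(a - 2) = 0 at a ∈ {0, 2}; ∂E/∂b = 60b(b - 3)(b - 1)(b + 1) = 0 at b ∈ {-1, 0, 1, 3}.
The Hessian is diagonal: diag(E_aa, E_bb). Second derivatives: E_aa(0)=18, E_aa(2)=-18; E_bb(-1)=-480, E_bb(0)=180, E_bb(1)=-240, E_bb(3)=1440.
Local maxima occur where both diagonal entries negative: (2, -1), (2, 1). Count: 2.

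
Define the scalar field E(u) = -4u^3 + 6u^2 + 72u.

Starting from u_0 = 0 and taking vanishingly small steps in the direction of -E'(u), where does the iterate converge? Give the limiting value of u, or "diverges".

E'(u) = -12(u - 3)(u + 2), so E'(0) = 72.
Gradient descent moves in the -E' direction, i.e. u is decreasing.
The nearest critical point in that direction is u = -2, where E'' = 60 > 0 (a local minimum). The iterate converges there.

-2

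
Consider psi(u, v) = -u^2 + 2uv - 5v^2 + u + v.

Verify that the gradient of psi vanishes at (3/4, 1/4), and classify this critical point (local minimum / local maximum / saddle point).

∇psi = (-2u + 2v + 1, 2u - 10v + 1); substituting (3/4, 1/4) gives ∇psi = (0, 0), so (3/4, 1/4) is indeed a critical point.
The Hessian of psi is constant: H = [[-2, 2], [2, -10]].
det(H) = (-2)·(-10) − 2² = 16.
det(H) > 0 and tr(H) = -12 < 0, so H is negative definite and the point is a local maximum.

local maximum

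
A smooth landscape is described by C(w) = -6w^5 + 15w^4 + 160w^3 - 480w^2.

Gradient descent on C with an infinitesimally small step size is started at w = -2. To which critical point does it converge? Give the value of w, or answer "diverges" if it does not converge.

-4

C'(w) = -30w(w - 4)(w - 2)(w + 4), so C'(-2) = 2880.
Gradient descent moves in the -C' direction, i.e. w is decreasing.
The nearest critical point in that direction is w = -4, where C'' = 5760 > 0 (a local minimum). The iterate converges there.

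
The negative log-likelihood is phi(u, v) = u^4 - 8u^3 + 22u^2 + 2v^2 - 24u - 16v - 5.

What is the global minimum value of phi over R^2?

-46

phi(u,v) separates as P(u) + Q(v) − 5, so its minimum is min P + min Q − 5.
P'(u) = 4(u - 3)(u - 2)(u - 1) vanishes at u ∈ {1, 2, 3}; Q'(v) = 4v - 16 vanishes at v ∈ {4}.
Local minima of P (where P''>0): P(1)=-9, P(3)=-9. Local minima of Q: Q(4)=-32.
So the global minimum of phi is P(1) + Q(4) − 5 = -9 − 32 − 5 = -46, attained at (1, 4).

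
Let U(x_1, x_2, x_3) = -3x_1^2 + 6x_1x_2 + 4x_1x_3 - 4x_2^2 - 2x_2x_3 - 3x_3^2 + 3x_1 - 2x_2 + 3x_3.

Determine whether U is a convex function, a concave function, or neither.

U is quadratic, so its Hessian is the constant matrix H = [[-6, 6, 4], [6, -8, -2], [4, -2, -6]].
Leading principal minors: -6, 12, -16.
Signs alternate −, +, − ⇒ H ≺ 0 ⇒ concave.

concave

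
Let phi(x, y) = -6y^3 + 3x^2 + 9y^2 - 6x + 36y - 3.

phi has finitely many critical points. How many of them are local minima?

1

phi separates as a function of x plus a function of y, so ∇phi=0 decouples.
∂phi/∂x = 6(x - 1) = 0 at x ∈ {1}; ∂phi/∂y = -18(y - 2)(y + 1) = 0 at y ∈ {-1, 2}.
The Hessian is diagonal: diag(phi_xx, phi_yy). Second derivatives: phi_xx(1)=6; phi_yy(-1)=54, phi_yy(2)=-54.
Local minima occur where both diagonal entries positive: (1, -1). Count: 1.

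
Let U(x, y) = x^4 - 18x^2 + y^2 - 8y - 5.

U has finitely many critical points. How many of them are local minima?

U separates as a function of x plus a function of y, so ∇U=0 decouples.
∂U/∂x = 4x(x - 3)(x + 3) = 0 at x ∈ {-3, 0, 3}; ∂U/∂y = 2(y - 4) = 0 at y ∈ {4}.
The Hessian is diagonal: diag(U_xx, U_yy). Second derivatives: U_xx(-3)=72, U_xx(0)=-36, U_xx(3)=72; U_yy(4)=2.
Local minima occur where both diagonal entries positive: (-3, 4), (3, 4). Count: 2.

2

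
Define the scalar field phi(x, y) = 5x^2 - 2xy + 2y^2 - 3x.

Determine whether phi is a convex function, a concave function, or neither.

convex

phi is quadratic, so its Hessian is the constant matrix H = [[10, -2], [-2, 4]].
det(H) = 36, tr(H) = 14.
det(H) > 0 and tr(H) > 0, so H is positive definite everywhere: convex.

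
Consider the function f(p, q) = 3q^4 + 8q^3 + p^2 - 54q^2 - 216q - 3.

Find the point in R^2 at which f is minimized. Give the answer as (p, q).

(0, 3)

f(p,q) separates as A(p) + B(q) − 3, so its minimum is min A + min B − 3.
A'(p) = 2p vanishes at p ∈ {0}; B'(q) = 12(q - 3)(q + 2)(q + 3) vanishes at q ∈ {-3, -2, 3}.
Local minima of A (where A''>0): A(0)=0. Local minima of B: B(-3)=189, B(3)=-675.
So the global minimum of f is A(0) + B(3) − 3 = 0 − 675 − 3 = -678, attained at (0, 3).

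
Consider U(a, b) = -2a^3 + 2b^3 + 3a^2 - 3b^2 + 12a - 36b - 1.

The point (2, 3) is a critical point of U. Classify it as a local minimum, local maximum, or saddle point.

The mixed partial ∂²U/∂a∂b is 0, so the Hessian at any point is diag(U_aa, U_bb) = diag(6(-2a + 1), 6(2b - 1)).
At (2, 3): H = diag(-18, 30).
The eigenvalues have opposite signs, so H is indefinite: a saddle point.

saddle point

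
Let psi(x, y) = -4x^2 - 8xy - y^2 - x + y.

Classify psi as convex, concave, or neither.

neither

psi is quadratic, so its Hessian is the constant matrix H = [[-8, -8], [-8, -2]].
det(H) = -48, tr(H) = -10.
det(H) < 0, so H is indefinite: neither convex nor concave.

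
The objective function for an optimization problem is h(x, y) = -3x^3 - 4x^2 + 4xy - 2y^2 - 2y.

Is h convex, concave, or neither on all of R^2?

The term -3x^3 is cubic, so the Hessian is not constant.
∂²h/∂x² = -18x - 8, which takes both signs as x varies (negative for sufficiently large x). A diagonal entry of the Hessian changing sign means the Hessian is neither positive- nor negative-semidefinite on all of R^2.

neither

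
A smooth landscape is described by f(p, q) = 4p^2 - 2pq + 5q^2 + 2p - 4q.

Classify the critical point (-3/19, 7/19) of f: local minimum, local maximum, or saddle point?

local minimum

The Hessian of f is constant: H = [[8, -2], [-2, 10]].
det(H) = 8·10 − (-2)² = 76.
det(H) > 0 and tr(H) = 18 > 0, so H is positive definite and the point is a local minimum.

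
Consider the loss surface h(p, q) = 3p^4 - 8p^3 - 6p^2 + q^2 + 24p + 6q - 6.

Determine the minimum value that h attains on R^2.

-34

h(p,q) separates as A(p) + B(q) − 6, so its minimum is min A + min B − 6.
A'(p) = 12(p - 2)(p - 1)(p + 1) vanishes at p ∈ {-1, 1, 2}; B'(q) = 2q + 6 vanishes at q ∈ {-3}.
Local minima of A (where A''>0): A(-1)=-19, A(2)=8. Local minima of B: B(-3)=-9.
So the global minimum of h is A(-1) + B(-3) − 6 = -19 − 9 − 6 = -34, attained at (-1, -3).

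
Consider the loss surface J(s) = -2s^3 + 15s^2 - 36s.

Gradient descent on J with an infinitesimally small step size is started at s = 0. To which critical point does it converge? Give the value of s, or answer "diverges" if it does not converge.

2

J'(s) = -6(s - 3)(s - 2), so J'(0) = -36.
Gradient descent moves in the -J' direction, i.e. s is increasing.
The nearest critical point in that direction is s = 2, where J'' = 6 > 0 (a local minimum). The iterate converges there.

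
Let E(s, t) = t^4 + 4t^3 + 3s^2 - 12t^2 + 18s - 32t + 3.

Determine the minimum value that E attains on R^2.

E(s,t) separates as P(s) + Q(t) + 3, so its minimum is min P + min Q + 3.
P'(s) = 6s + 18 vanishes at s ∈ {-3}; Q'(t) = 4(t - 2)(t + 1)(t + 4) vanishes at t ∈ {-4, -1, 2}.
Local minima of P (where P''>0): P(-3)=-27. Local minima of Q: Q(-4)=-64, Q(2)=-64.
So the global minimum of E is P(-3) + Q(-4) + 3 = -27 − 64 + 3 = -88, attained at (-3, -4).

-88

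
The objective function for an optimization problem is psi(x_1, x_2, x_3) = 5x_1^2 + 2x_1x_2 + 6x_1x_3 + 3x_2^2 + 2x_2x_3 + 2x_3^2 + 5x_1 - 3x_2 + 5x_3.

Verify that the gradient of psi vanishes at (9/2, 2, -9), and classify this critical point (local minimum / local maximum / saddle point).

∇psi = (10x_1 + 2x_2 + 6x_3 + 5, 2x_1 + 6x_2 + 2x_3 - 3, 6x_1 + 2x_2 + 4x_3 + 5); substituting (9/2, 2, -9) gives ∇psi = (0, 0, 0), so (9/2, 2, -9) is indeed a critical point.
The Hessian is constant: H = [[10, 2, 6], [2, 6, 2], [6, 2, 4]].
Leading principal minors: Δ₁ = 10, Δ₂ = 56, Δ₃ = 16.
All leading minors are positive, so H is positive definite: a local minimum.

local minimum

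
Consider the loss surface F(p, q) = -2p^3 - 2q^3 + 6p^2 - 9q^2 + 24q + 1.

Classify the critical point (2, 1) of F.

The mixed partial ∂²F/∂p∂q is 0, so the Hessian at any point is diag(F_pp, F_qq) = diag(12(-p + 1), -6(2q + 3)).
At (2, 1): H = diag(-12, -30).
Both eigenvalues are negative, so H is negative definite: a local maximum.

local maximum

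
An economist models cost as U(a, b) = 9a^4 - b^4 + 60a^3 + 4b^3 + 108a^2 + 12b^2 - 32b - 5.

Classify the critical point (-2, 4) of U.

The mixed partial ∂²U/∂a∂b is 0, so the Hessian at any point is diag(U_aa, U_bb) = diag(36(3a^2 + 10a + 6), 12(-b^2 + 2b + 2)).
At (-2, 4): H = diag(-72, -72).
Both eigenvalues are negative, so H is negative definite: a local maximum.

local maximum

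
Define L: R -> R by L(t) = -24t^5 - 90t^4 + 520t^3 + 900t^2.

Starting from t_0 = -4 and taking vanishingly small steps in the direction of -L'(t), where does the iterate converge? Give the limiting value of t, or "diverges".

L'(t) = -120t(t - 3)(t + 1)(t + 5), so L'(-4) = 10080.
Gradient descent moves in the -L' direction, i.e. t is decreasing.
The nearest critical point in that direction is t = -5, where L'' = 19200 > 0 (a local minimum). The iterate converges there.

-5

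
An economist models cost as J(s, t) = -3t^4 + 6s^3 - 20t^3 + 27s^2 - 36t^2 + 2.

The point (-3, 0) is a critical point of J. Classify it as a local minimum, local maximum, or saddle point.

local maximum

The mixed partial ∂²J/∂s∂t is 0, so the Hessian at any point is diag(J_ss, J_tt) = diag(18(2s + 3), -12(3t^2 + 10t + 6)).
At (-3, 0): H = diag(-54, -72).
Both eigenvalues are negative, so H is negative definite: a local maximum.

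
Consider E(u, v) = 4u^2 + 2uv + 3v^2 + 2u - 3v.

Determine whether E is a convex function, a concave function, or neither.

E is quadratic, so its Hessian is the constant matrix H = [[8, 2], [2, 6]].
det(H) = 44, tr(H) = 14.
det(H) > 0 and tr(H) > 0, so H is positive definite everywhere: convex.

convex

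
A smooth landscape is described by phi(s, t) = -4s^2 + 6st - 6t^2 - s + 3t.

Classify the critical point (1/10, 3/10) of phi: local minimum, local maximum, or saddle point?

The Hessian of phi is constant: H = [[-8, 6], [6, -12]].
det(H) = (-8)·(-12) − 6² = 60.
det(H) > 0 and tr(H) = -20 < 0, so H is negative definite and the point is a local maximum.

local maximum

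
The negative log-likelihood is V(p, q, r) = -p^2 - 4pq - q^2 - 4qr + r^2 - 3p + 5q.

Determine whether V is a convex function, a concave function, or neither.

V is quadratic, so its Hessian is the constant matrix H = [[-2, -4, 0], [-4, -2, -4], [0, -4, 2]].
Leading principal minors: -2, -12, 8.
Neither pattern holds ⇒ H is indefinite ⇒ neither convex nor concave.

neither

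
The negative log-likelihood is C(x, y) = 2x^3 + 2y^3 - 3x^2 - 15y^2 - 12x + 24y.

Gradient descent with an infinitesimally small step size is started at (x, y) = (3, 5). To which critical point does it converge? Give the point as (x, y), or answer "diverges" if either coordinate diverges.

C is separable, so gradient descent decouples: x follows -∂C/∂x, y follows -∂C/∂y.
∂C/∂x = 6(x - 2)(x + 1); at x=3 this is 24, so x decreases.
∂C/∂y = 6(y - 4)(y - 1); at y=5 this is 24, so y decreases.
x converges to its nearest critical value 2 (a local min of the x-part); y converges to 4. The iterate converges to (2, 4).

(2, 4)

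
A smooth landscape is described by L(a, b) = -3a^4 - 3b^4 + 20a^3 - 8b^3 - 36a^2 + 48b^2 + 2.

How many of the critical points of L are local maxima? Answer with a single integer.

L separates as a function of a plus a function of b, so ∇L=0 decouples.
∂L/∂a = -12a(a - 3)(a - 2) = 0 at a ∈ {0, 2, 3}; ∂L/∂b = -12b(b - 2)(b + 4) = 0 at b ∈ {-4, 0, 2}.
The Hessian is diagonal: diag(L_aa, L_bb). Second derivatives: L_aa(0)=-72, L_aa(2)=24, L_aa(3)=-36; L_bb(-4)=-288, L_bb(0)=96, L_bb(2)=-144.
Local maxima occur where both diagonal entries negative: (0, -4), (0, 2), (3, -4), (3, 2). Count: 4.

4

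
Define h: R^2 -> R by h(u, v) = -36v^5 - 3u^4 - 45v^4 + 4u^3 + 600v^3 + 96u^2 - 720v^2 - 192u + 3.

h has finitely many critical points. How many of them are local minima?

2

h separates as a function of u plus a function of v, so ∇h=0 decouples.
∂h/∂u = -12(u - 4)(u - 1)(u + 4) = 0 at u ∈ {-4, 1, 4}; ∂h/∂v = -180v(v - 2)(v - 1)(v + 4) = 0 at v ∈ {-4, 0, 1, 2}.
The Hessian is diagonal: diag(h_uu, h_vv). Second derivatives: h_uu(-4)=-480, h_uu(1)=180, h_uu(4)=-288; h_vv(-4)=21600, h_vv(0)=-1440, h_vv(1)=900, h_vv(2)=-2160.
Local minima occur where both diagonal entries positive: (1, -4), (1, 1). Count: 2.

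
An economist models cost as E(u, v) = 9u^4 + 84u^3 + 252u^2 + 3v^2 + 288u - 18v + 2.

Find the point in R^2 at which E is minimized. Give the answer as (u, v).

(-4, 3)

E(u,v) separates as P(u) + Q(v) + 2, so its minimum is min P + min Q + 2.
P'(u) = 36(u + 1)(u + 2)(u + 4) vanishes at u ∈ {-4, -2, -1}; Q'(v) = 6v - 18 vanishes at v ∈ {3}.
Local minima of P (where P''>0): P(-4)=-192, P(-1)=-111. Local minima of Q: Q(3)=-27.
So the global minimum of E is P(-4) + Q(3) + 2 = -192 − 27 + 2 = -217, attained at (-4, 3).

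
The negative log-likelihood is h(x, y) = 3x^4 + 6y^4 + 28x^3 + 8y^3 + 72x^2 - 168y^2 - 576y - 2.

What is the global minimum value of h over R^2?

h(x,y) separates as P(x) + Q(y) − 2, so its minimum is min P + min Q − 2.
P'(x) = 12x(x + 3)(x + 4) vanishes at x ∈ {-4, -3, 0}; Q'(y) = 24(y - 4)(y + 2)(y + 3) vanishes at y ∈ {-3, -2, 4}.
Local minima of P (where P''>0): P(-4)=128, P(0)=0. Local minima of Q: Q(-3)=486, Q(4)=-2944.
So the global minimum of h is P(0) + Q(4) − 2 = 0 − 2944 − 2 = -2946, attained at (0, 4).

-2946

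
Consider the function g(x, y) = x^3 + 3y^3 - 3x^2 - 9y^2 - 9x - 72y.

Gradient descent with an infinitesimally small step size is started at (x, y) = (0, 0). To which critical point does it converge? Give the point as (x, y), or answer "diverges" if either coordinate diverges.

g is separable, so gradient descent decouples: x follows -∂g/∂x, y follows -∂g/∂y.
∂g/∂x = 3(x - 3)(x + 1); at x=0 this is -9, so x increases.
∂g/∂y = 9(y - 4)(y + 2); at y=0 this is -72, so y increases.
x converges to its nearest critical value 3 (a local min of the x-part); y converges to 4. The iterate converges to (3, 4).

(3, 4)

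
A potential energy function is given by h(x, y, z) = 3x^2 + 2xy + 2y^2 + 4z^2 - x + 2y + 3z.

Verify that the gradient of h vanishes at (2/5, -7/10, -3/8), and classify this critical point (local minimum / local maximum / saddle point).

local minimum

∇h = (6x + 2y - 1, 2x + 4y + 2, 8z + 3); substituting (2/5, -7/10, -3/8) gives ∇h = (0, 0, 0), so (2/5, -7/10, -3/8) is indeed a critical point.
The Hessian is constant: H = [[6, 2, 0], [2, 4, 0], [0, 0, 8]].
Leading principal minors: Δ₁ = 6, Δ₂ = 20, Δ₃ = 160.
All leading minors are positive, so H is positive definite: a local minimum.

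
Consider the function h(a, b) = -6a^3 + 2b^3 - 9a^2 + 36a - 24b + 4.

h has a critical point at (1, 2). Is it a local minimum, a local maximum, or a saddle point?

The mixed partial ∂²h/∂a∂b is 0, so the Hessian at any point is diag(h_aa, h_bb) = diag(-18(2a + 1), 12b).
At (1, 2): H = diag(-54, 24).
The eigenvalues have opposite signs, so H is indefinite: a saddle point.

saddle point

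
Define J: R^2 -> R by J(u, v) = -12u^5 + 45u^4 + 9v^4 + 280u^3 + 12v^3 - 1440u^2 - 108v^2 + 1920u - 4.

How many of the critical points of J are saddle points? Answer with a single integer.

J separates as a function of u plus a function of v, so ∇J=0 decouples.
∂J/∂u = -60(u - 4)(u - 2)(u - 1)(u + 4) = 0 at u ∈ {-4, 1, 2, 4}; ∂J/∂v = 36v(v - 2)(v + 3) = 0 at v ∈ {-3, 0, 2}.
The Hessian is diagonal: diag(J_uu, J_vv). Second derivatives: J_uu(-4)=14400, J_uu(1)=-900, J_uu(2)=720, J_uu(4)=-2880; J_vv(-3)=540, J_vv(0)=-216, J_vv(2)=360.
Saddle points occur where the two diagonal entries have opposite signs: (-4, 0), (1, -3), (1, 2), (2, 0), (4, -3), (4, 2). Count: 6.

6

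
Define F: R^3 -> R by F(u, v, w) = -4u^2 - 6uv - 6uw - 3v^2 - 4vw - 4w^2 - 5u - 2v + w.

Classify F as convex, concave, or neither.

F is quadratic, so its Hessian is the constant matrix H = [[-8, -6, -6], [-6, -6, -4], [-6, -4, -8]].
Leading principal minors: -8, 12, -40.
Signs alternate −, +, − ⇒ H ≺ 0 ⇒ concave.

concave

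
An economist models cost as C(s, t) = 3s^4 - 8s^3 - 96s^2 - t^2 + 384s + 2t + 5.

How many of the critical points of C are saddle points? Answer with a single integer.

C separates as a function of s plus a function of t, so ∇C=0 decouples.
∂C/∂s = 12(s - 4)(s - 2)(s + 4) = 0 at s ∈ {-4, 2, 4}; ∂C/∂t = -2(t - 1) = 0 at t ∈ {1}.
The Hessian is diagonal: diag(C_ss, C_tt). Second derivatives: C_ss(-4)=576, C_ss(2)=-144, C_ss(4)=192; C_tt(1)=-2.
Saddle points occur where the two diagonal entries have opposite signs: (-4, 1), (4, 1). Count: 2.

2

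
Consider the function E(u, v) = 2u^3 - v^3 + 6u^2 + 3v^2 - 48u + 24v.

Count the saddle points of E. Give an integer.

2

E separates as a function of u plus a function of v, so ∇E=0 decouples.
∂E/∂u = 6(u - 2)(u + 4) = 0 at u ∈ {-4, 2}; ∂E/∂v = -3(v - 4)(v + 2) = 0 at v ∈ {-2, 4}.
The Hessian is diagonal: diag(E_uu, E_vv). Second derivatives: E_uu(-4)=-36, E_uu(2)=36; E_vv(-2)=18, E_vv(4)=-18.
Saddle points occur where the two diagonal entries have opposite signs: (-4, -2), (2, 4). Count: 2.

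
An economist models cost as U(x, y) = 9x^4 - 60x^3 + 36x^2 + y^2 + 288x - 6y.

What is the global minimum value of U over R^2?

-192

U(x,y) separates as P(x) + Q(y), so its minimum is min P + min Q.
P'(x) = 36(x - 4)(x - 2)(x + 1) vanishes at x ∈ {-1, 2, 4}; Q'(y) = 2y - 6 vanishes at y ∈ {3}.
Local minima of P (where P''>0): P(-1)=-183, P(4)=192. Local minima of Q: Q(3)=-9.
So the global minimum of U is P(-1) + Q(3) = -183 − 9 = -192, attained at (-1, 3).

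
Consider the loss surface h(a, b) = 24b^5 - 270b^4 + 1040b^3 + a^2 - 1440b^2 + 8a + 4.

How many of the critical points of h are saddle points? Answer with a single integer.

h separates as a function of a plus a function of b, so ∇h=0 decouples.
∂h/∂a = 2(a + 4) = 0 at a ∈ {-4}; ∂h/∂b = 120b(b - 4)(b - 3)(b - 2) = 0 at b ∈ {0, 2, 3, 4}.
The Hessian is diagonal: diag(h_aa, h_bb). Second derivatives: h_aa(-4)=2; h_bb(0)=-2880, h_bb(2)=480, h_bb(3)=-360, h_bb(4)=960.
Saddle points occur where the two diagonal entries have opposite signs: (-4, 0), (-4, 3). Count: 2.

2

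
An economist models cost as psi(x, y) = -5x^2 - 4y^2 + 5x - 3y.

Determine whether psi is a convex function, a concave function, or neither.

concave

psi is quadratic, so its Hessian is the constant matrix H = [[-10, 0], [0, -8]].
det(H) = 80, tr(H) = -18.
det(H) > 0 and tr(H) < 0, so H is negative definite everywhere: concave.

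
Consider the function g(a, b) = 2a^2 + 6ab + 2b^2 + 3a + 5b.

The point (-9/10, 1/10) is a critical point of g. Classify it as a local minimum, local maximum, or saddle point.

The Hessian of g is constant: H = [[4, 6], [6, 4]].
det(H) = 4·4 − 6² = -20.
Since det(H) < 0, H is indefinite and the critical point is a saddle point.

saddle point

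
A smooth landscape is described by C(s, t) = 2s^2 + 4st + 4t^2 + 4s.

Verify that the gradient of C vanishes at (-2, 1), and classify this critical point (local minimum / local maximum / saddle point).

local minimum

∇C = (4s + 4t + 4, 4s + 8t); substituting (-2, 1) gives ∇C = (0, 0), so (-2, 1) is indeed a critical point.
The Hessian of C is constant: H = [[4, 4], [4, 8]].
det(H) = 4·8 − 4² = 16.
det(H) > 0 and tr(H) = 12 > 0, so H is positive definite and the point is a local minimum.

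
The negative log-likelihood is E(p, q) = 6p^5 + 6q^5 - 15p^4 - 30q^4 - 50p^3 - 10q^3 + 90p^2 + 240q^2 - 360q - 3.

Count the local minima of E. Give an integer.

4

E separates as a function of p plus a function of q, so ∇E=0 decouples.
∂E/∂p = 30p(p - 3)(p - 1)(p + 2) = 0 at p ∈ {-2, 0, 1, 3}; ∂E/∂q = 30(q - 3)(q - 2)(q - 1)(q + 2) = 0 at q ∈ {-2, 1, 2, 3}.
The Hessian is diagonal: diag(E_pp, E_qq). Second derivatives: E_pp(-2)=-900, E_pp(0)=180, E_pp(1)=-180, E_pp(3)=900; E_qq(-2)=-1800, E_qq(1)=180, E_qq(2)=-120, E_qq(3)=300.
Local minima occur where both diagonal entries positive: (0, 1), (0, 3), (3, 1), (3, 3). Count: 4.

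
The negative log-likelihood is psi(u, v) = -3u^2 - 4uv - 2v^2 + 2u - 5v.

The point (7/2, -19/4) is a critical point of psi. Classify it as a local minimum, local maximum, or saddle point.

The Hessian of psi is constant: H = [[-6, -4], [-4, -4]].
det(H) = (-6)·(-4) − (-4)² = 8.
det(H) > 0 and tr(H) = -10 < 0, so H is negative definite and the point is a local maximum.

local maximum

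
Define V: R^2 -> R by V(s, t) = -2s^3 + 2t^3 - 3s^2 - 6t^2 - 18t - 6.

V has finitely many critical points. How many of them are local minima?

V separates as a function of s plus a function of t, so ∇V=0 decouples.
∂V/∂s = -6s(s + 1) = 0 at s ∈ {-1, 0}; ∂V/∂t = 6(t - 3)(t + 1) = 0 at t ∈ {-1, 3}.
The Hessian is diagonal: diag(V_ss, V_tt). Second derivatives: V_ss(-1)=6, V_ss(0)=-6; V_tt(-1)=-24, V_tt(3)=24.
Local minima occur where both diagonal entries positive: (-1, 3). Count: 1.

1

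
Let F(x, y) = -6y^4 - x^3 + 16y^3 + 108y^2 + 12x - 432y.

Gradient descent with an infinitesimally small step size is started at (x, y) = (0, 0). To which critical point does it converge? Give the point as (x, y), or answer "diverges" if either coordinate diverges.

F is separable, so gradient descent decouples: x follows -∂F/∂x, y follows -∂F/∂y.
∂F/∂x = -3(x - 2)(x + 2); at x=0 this is 12, so x decreases.
∂F/∂y = -24(y - 3)(y - 2)(y + 3); at y=0 this is -432, so y increases.
x converges to its nearest critical value -2 (a local min of the x-part); y converges to 2. The iterate converges to (-2, 2).

(-2, 2)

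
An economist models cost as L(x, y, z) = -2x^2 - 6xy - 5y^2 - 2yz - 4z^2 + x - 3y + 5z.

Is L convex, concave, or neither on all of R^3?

L is quadratic, so its Hessian is the constant matrix H = [[-4, -6, 0], [-6, -10, -2], [0, -2, -8]].
Leading principal minors: -4, 4, -16.
Signs alternate −, +, − ⇒ H ≺ 0 ⇒ concave.

concave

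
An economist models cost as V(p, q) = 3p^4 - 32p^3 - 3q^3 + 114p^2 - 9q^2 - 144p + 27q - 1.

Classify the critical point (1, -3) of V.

local minimum

The mixed partial ∂²V/∂p∂q is 0, so the Hessian at any point is diag(V_pp, V_qq) = diag(12(3p^2 - 16p + 19), -18(q + 1)).
At (1, -3): H = diag(72, 36).
Both eigenvalues are positive, so H is positive definite: a local minimum.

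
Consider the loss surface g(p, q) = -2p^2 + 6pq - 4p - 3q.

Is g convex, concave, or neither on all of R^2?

neither

g is quadratic, so its Hessian is the constant matrix H = [[-4, 6], [6, 0]].
det(H) = -36, tr(H) = -4.
det(H) < 0, so H is indefinite: neither convex nor concave.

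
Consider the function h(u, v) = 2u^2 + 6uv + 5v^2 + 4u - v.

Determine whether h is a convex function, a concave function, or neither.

convex

h is quadratic, so its Hessian is the constant matrix H = [[4, 6], [6, 10]].
det(H) = 4, tr(H) = 14.
det(H) > 0 and tr(H) > 0, so H is positive definite everywhere: convex.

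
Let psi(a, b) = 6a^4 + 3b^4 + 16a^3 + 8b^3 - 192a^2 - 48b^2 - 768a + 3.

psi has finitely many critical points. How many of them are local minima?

4

psi separates as a function of a plus a function of b, so ∇psi=0 decouples.
∂psi/∂a = 24(a - 4)(a + 2)(a + 4) = 0 at a ∈ {-4, -2, 4}; ∂psi/∂b = 12b(b - 2)(b + 4) = 0 at b ∈ {-4, 0, 2}.
The Hessian is diagonal: diag(psi_aa, psi_bb). Second derivatives: psi_aa(-4)=384, psi_aa(-2)=-288, psi_aa(4)=1152; psi_bb(-4)=288, psi_bb(0)=-96, psi_bb(2)=144.
Local minima occur where both diagonal entries positive: (-4, -4), (-4, 2), (4, -4), (4, 2). Count: 4.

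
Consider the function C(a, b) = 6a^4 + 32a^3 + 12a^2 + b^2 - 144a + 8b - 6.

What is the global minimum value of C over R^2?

-116

C(a,b) separates as P(a) + Q(b) − 6, so its minimum is min P + min Q − 6.
P'(a) = 24(a - 1)(a + 2)(a + 3) vanishes at a ∈ {-3, -2, 1}; Q'(b) = 2b + 8 vanishes at b ∈ {-4}.
Local minima of P (where P''>0): P(-3)=162, P(1)=-94. Local minima of Q: Q(-4)=-16.
So the global minimum of C is P(1) + Q(-4) − 6 = -94 − 16 − 6 = -116, attained at (1, -4).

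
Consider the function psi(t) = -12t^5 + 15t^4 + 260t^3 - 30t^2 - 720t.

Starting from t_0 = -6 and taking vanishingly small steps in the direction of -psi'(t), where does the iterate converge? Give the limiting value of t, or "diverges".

-3

psi'(t) = -60(t - 4)(t - 1)(t + 1)(t + 3), so psi'(-6) = -63000.
Gradient descent moves in the -psi' direction, i.e. t is increasing.
The nearest critical point in that direction is t = -3, where psi'' = 3360 > 0 (a local minimum). The iterate converges there.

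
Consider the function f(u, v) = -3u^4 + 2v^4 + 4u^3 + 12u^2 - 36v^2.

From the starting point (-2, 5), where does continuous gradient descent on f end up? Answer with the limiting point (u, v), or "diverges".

f is separable, so gradient descent decouples: u follows -∂f/∂u, v follows -∂f/∂v.
∂f/∂u = -12u(u - 2)(u + 1); at u=-2 this is 96, so u decreases.
∂f/∂v = 8v(v - 3)(v + 3); at v=5 this is 640, so v decreases.
The u-coordinate has no critical point in that direction and runs off to infinity.

diverges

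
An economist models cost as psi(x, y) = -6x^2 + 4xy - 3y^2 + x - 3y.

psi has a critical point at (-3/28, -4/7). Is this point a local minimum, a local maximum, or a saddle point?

local maximum

The Hessian of psi is constant: H = [[-12, 4], [4, -6]].
det(H) = (-12)·(-6) − 4² = 56.
det(H) > 0 and tr(H) = -18 < 0, so H is negative definite and the point is a local maximum.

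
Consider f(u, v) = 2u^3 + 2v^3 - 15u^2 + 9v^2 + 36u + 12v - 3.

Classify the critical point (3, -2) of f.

saddle point

The mixed partial ∂²f/∂u∂v is 0, so the Hessian at any point is diag(f_uu, f_vv) = diag(6(2u - 5), 6(2v + 3)).
At (3, -2): H = diag(6, -6).
The eigenvalues have opposite signs, so H is indefinite: a saddle point.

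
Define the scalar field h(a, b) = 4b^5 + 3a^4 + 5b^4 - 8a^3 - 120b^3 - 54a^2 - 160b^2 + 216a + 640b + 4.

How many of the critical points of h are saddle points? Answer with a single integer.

6

h separates as a function of a plus a function of b, so ∇h=0 decouples.
∂h/∂a = 12(a - 3)(a - 2)(a + 3) = 0 at a ∈ {-3, 2, 3}; ∂h/∂b = 20(b - 4)(b - 1)(b + 2)(b + 4) = 0 at b ∈ {-4, -2, 1, 4}.
The Hessian is diagonal: diag(h_aa, h_bb). Second derivatives: h_aa(-3)=360, h_aa(2)=-60, h_aa(3)=72; h_bb(-4)=-1600, h_bb(-2)=720, h_bb(1)=-900, h_bb(4)=2880.
Saddle points occur where the two diagonal entries have opposite signs: (-3, -4), (-3, 1), (2, -2), (2, 4), (3, -4), (3, 1). Count: 6.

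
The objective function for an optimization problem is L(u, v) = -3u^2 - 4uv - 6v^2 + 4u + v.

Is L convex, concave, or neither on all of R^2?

L is quadratic, so its Hessian is the constant matrix H = [[-6, -4], [-4, -12]].
det(H) = 56, tr(H) = -18.
det(H) > 0 and tr(H) < 0, so H is negative definite everywhere: concave.

concave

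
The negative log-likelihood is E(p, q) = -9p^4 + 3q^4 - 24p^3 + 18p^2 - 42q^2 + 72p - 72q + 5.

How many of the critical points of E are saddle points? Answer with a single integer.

E separates as a function of p plus a function of q, so ∇E=0 decouples.
∂E/∂p = -36(p - 1)(p + 1)(p + 2) = 0 at p ∈ {-2, -1, 1}; ∂E/∂q = 12(q - 3)(q + 1)(q + 2) = 0 at q ∈ {-2, -1, 3}.
The Hessian is diagonal: diag(E_pp, E_qq). Second derivatives: E_pp(-2)=-108, E_pp(-1)=72, E_pp(1)=-216; E_qq(-2)=60, E_qq(-1)=-48, E_qq(3)=240.
Saddle points occur where the two diagonal entries have opposite signs: (-2, -2), (-2, 3), (-1, -1), (1, -2), (1, 3). Count: 5.

5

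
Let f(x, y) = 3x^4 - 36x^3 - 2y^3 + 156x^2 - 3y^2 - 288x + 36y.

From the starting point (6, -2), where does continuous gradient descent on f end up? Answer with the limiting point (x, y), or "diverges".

(4, -3)

f is separable, so gradient descent decouples: x follows -∂f/∂x, y follows -∂f/∂y.
∂f/∂x = 12(x - 4)(x - 3)(x - 2); at x=6 this is 288, so x decreases.
∂f/∂y = -6(y - 2)(y + 3); at y=-2 this is 24, so y decreases.
x converges to its nearest critical value 4 (a local min of the x-part); y converges to -3. The iterate converges to (4, -3).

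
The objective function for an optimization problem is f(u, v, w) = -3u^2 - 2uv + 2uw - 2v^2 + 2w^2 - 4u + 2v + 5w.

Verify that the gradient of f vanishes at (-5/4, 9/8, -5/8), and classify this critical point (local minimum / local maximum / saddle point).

saddle point

∇f = (-6u - 2v + 2w - 4, -2u - 4v + 2, 2u + 4w + 5); substituting (-5/4, 9/8, -5/8) gives ∇f = (0, 0, 0), so (-5/4, 9/8, -5/8) is indeed a critical point.
The Hessian is constant: H = [[-6, -2, 2], [-2, -4, 0], [2, 0, 4]].
Leading principal minors: Δ₁ = -6, Δ₂ = 20, Δ₃ = 96.
The minors fit neither the all-positive nor the alternating-sign pattern, so H is indefinite: a saddle point.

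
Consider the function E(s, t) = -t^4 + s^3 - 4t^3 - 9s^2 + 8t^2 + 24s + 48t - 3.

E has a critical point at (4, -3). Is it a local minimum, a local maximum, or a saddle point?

saddle point

The mixed partial ∂²E/∂s∂t is 0, so the Hessian at any point is diag(E_ss, E_tt) = diag(6(s - 3), 4(-3t^2 - 6t + 4)).
At (4, -3): H = diag(6, -20).
The eigenvalues have opposite signs, so H is indefinite: a saddle point.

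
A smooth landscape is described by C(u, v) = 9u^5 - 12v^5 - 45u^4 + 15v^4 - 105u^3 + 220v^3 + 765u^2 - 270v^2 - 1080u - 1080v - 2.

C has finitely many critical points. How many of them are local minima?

4

C separates as a function of u plus a function of v, so ∇C=0 decouples.
∂C/∂u = 45(u - 4)(u - 2)(u - 1)(u + 3) = 0 at u ∈ {-3, 1, 2, 4}; ∂C/∂v = -60(v - 3)(v - 2)(v + 1)(v + 3) = 0 at v ∈ {-3, -1, 2, 3}.
The Hessian is diagonal: diag(C_uu, C_vv). Second derivatives: C_uu(-3)=-6300, C_uu(1)=540, C_uu(2)=-450, C_uu(4)=1890; C_vv(-3)=3600, C_vv(-1)=-1440, C_vv(2)=900, C_vv(3)=-1440.
Local minima occur where both diagonal entries positive: (1, -3), (1, 2), (4, -3), (4, 2). Count: 4.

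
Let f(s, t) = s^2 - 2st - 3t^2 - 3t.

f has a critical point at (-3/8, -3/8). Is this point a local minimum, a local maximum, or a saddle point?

The Hessian of f is constant: H = [[2, -2], [-2, -6]].
det(H) = 2·(-6) − (-2)² = -16.
Since det(H) < 0, H is indefinite and the critical point is a saddle point.

saddle point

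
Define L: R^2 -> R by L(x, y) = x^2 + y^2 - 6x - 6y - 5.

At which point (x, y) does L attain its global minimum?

L(x,y) separates as P(x) + Q(y) − 5, so its minimum is min P + min Q − 5.
P'(x) = 2x - 6 vanishes at x ∈ {3}; Q'(y) = 2y - 6 vanishes at y ∈ {3}.
Local minima of P (where P''>0): P(3)=-9. Local minima of Q: Q(3)=-9.
So the global minimum of L is P(3) + Q(3) − 5 = -9 − 9 − 5 = -23, attained at (3, 3).

(3, 3)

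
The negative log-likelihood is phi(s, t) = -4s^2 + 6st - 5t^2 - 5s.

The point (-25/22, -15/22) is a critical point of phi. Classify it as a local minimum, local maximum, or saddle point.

The Hessian of phi is constant: H = [[-8, 6], [6, -10]].
det(H) = (-8)·(-10) − 6² = 44.
det(H) > 0 and tr(H) = -18 < 0, so H is negative definite and the point is a local maximum.

local maximum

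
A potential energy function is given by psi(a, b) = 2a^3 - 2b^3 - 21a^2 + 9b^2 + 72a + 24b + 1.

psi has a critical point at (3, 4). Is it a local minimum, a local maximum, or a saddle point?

The mixed partial ∂²psi/∂a∂b is 0, so the Hessian at any point is diag(psi_aa, psi_bb) = diag(6(2a - 7), 6(-2b + 3)).
At (3, 4): H = diag(-6, -30).
Both eigenvalues are negative, so H is negative definite: a local maximum.

local maximum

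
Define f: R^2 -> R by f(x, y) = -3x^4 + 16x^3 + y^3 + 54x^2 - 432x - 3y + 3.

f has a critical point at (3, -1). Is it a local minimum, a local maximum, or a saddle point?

saddle point

The mixed partial ∂²f/∂x∂y is 0, so the Hessian at any point is diag(f_xx, f_yy) = diag(12(-3x^2 + 8x + 9), 6y).
At (3, -1): H = diag(72, -6).
The eigenvalues have opposite signs, so H is indefinite: a saddle point.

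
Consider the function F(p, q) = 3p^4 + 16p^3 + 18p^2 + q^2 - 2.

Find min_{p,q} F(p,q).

F(p,q) separates as A(p) + B(q) − 2, so its minimum is min A + min B − 2.
A'(p) = 12p(p + 1)(p + 3) vanishes at p ∈ {-3, -1, 0}; B'(q) = 2q vanishes at q ∈ {0}.
Local minima of A (where A''>0): A(-3)=-27, A(0)=0. Local minima of B: B(0)=0.
So the global minimum of F is A(-3) + B(0) − 2 = -27 + 0 − 2 = -29, attained at (-3, 0).

-29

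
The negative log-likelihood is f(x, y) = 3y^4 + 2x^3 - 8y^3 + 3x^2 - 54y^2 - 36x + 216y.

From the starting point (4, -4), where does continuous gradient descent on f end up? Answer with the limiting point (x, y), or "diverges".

(2, -3)

f is separable, so gradient descent decouples: x follows -∂f/∂x, y follows -∂f/∂y.
∂f/∂x = 6(x - 2)(x + 3); at x=4 this is 84, so x decreases.
∂f/∂y = 12(y - 3)(y - 2)(y + 3); at y=-4 this is -504, so y increases.
x converges to its nearest critical value 2 (a local min of the x-part); y converges to -3. The iterate converges to (2, -3).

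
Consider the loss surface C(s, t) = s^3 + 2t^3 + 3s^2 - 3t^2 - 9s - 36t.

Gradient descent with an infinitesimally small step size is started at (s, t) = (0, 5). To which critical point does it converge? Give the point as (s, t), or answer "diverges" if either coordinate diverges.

C is separable, so gradient descent decouples: s follows -∂C/∂s, t follows -∂C/∂t.
∂C/∂s = 3(s - 1)(s + 3); at s=0 this is -9, so s increases.
∂C/∂t = 6(t - 3)(t + 2); at t=5 this is 84, so t decreases.
s converges to its nearest critical value 1 (a local min of the s-part); t converges to 3. The iterate converges to (1, 3).

(1, 3)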